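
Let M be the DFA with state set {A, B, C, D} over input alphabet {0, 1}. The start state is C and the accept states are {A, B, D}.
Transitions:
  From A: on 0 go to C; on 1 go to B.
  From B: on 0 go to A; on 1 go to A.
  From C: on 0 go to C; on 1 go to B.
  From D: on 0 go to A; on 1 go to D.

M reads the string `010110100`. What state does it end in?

C --0--> C
C --1--> B
B --0--> A
A --1--> B
B --1--> A
A --0--> C
C --1--> B
B --0--> A
A --0--> C

C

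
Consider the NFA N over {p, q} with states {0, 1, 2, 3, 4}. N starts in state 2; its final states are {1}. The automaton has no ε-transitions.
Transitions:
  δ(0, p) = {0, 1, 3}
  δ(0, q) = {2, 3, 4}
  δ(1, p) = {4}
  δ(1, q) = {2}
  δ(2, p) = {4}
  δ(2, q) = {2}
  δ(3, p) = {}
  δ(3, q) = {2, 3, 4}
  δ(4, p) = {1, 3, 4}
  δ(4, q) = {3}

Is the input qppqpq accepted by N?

rejected

Start: {2}
read q: {2}
read p: {4}
read p: {1, 3, 4}
read q: {2, 3, 4}
read p: {1, 3, 4}
read q: {2, 3, 4}
Reachable ∩ accepting = {} — empty.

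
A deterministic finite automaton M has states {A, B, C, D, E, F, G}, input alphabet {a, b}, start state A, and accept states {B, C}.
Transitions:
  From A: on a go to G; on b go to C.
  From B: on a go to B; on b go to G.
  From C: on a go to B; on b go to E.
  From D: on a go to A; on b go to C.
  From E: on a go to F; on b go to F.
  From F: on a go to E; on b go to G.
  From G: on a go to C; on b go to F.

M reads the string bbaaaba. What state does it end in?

C

A --b--> C
C --b--> E
E --a--> F
F --a--> E
E --a--> F
F --b--> G
G --a--> C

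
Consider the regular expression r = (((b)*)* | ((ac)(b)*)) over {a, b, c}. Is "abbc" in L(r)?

no

Neither ((b)*)* nor ((ac)(b)*) matches abbc.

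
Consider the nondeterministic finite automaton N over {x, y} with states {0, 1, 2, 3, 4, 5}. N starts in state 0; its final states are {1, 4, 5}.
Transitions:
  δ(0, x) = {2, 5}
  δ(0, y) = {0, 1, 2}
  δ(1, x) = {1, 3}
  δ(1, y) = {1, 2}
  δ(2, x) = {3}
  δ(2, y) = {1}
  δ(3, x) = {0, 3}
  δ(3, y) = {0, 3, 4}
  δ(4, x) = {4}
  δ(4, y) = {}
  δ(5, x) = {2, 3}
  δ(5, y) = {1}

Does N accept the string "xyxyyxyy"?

accepted

Start: {0}
read x: {2, 5}
read y: {1}
read x: {1, 3}
read y: {0, 1, 2, 3, 4}
read y: {0, 1, 2, 3, 4}
read x: {0, 1, 2, 3, 4, 5}
read y: {0, 1, 2, 3, 4}
read y: {0, 1, 2, 3, 4}
Reachable ∩ accepting = {1, 4} — nonempty.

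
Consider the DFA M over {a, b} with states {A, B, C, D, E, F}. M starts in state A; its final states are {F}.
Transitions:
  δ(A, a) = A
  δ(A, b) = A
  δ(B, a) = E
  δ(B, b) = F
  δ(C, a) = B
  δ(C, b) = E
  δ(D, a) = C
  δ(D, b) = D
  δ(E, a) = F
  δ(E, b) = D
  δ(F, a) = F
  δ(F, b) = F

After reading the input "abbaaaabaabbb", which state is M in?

A

A --a--> A
A --b--> A
A --b--> A
A --a--> A
A --a--> A
A --a--> A
A --a--> A
A --b--> A
A --a--> A
A --a--> A
A --b--> A
A --b--> A
A --b--> A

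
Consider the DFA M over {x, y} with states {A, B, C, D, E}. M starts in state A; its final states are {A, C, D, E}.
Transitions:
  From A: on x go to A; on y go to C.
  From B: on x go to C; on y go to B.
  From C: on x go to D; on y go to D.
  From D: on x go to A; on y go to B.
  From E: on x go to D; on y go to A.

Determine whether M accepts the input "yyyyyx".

A --y--> C
C --y--> D
D --y--> B
B --y--> B
B --y--> B
B --x--> C
End in state C, which is an accepting state.

accepted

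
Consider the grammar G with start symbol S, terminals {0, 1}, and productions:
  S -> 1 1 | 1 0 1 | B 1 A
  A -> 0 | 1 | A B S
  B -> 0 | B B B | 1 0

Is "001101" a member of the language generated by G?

no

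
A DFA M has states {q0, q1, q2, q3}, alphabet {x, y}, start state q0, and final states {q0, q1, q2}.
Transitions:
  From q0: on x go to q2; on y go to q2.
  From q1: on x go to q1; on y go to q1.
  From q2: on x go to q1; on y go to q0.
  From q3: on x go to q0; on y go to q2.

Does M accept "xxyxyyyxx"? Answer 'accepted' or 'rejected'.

accepted

q0 --x--> q2
q2 --x--> q1
q1 --y--> q1
q1 --x--> q1
q1 --y--> q1
q1 --y--> q1
q1 --y--> q1
q1 --x--> q1
q1 --x--> q1
End in state q1, which is an accepting state.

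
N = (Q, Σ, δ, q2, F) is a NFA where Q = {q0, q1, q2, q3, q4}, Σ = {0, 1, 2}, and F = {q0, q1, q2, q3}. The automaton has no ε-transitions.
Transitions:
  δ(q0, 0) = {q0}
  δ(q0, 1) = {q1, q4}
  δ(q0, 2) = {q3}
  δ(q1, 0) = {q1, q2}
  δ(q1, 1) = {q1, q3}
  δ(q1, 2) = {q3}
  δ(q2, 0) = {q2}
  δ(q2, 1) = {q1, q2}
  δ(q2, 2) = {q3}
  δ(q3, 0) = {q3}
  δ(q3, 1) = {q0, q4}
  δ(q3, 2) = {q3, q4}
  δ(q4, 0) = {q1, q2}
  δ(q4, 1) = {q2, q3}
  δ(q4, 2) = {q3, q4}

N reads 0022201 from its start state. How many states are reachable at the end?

Start: {q2}
read 0: {q2}
read 0: {q2}
read 2: {q3}
read 2: {q3, q4}
read 2: {q3, q4}
read 0: {q1, q2, q3}
read 1: {q0, q1, q2, q3, q4}
Final reachable set {q0, q1, q2, q3, q4} has 5 states.

5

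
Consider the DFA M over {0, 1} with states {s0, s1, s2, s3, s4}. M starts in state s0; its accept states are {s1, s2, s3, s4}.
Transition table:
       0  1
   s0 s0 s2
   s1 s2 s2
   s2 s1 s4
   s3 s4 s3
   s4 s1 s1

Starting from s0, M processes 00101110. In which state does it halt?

s0 --0--> s0
s0 --0--> s0
s0 --1--> s2
s2 --0--> s1
s1 --1--> s2
s2 --1--> s4
s4 --1--> s1
s1 --0--> s2

s2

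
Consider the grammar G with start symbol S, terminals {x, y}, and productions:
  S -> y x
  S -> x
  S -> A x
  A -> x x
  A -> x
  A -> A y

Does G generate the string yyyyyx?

no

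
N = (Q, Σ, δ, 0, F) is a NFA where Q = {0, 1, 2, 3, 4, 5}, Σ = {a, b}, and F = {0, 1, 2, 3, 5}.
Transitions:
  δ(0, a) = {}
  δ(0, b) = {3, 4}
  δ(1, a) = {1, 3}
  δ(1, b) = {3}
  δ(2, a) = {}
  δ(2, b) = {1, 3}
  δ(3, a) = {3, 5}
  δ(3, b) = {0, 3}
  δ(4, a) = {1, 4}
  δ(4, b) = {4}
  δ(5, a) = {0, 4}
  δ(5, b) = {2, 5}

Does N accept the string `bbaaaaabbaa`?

accepted

Start: {0}
read b: {3, 4}
read b: {0, 3, 4}
read a: {1, 3, 4, 5}
read a: {0, 1, 3, 4, 5}
read a: {0, 1, 3, 4, 5}
read a: {0, 1, 3, 4, 5}
read a: {0, 1, 3, 4, 5}
read b: {0, 2, 3, 4, 5}
read b: {0, 1, 2, 3, 4, 5}
read a: {0, 1, 3, 4, 5}
read a: {0, 1, 3, 4, 5}
Reachable ∩ accepting = {0, 1, 3, 5} — nonempty.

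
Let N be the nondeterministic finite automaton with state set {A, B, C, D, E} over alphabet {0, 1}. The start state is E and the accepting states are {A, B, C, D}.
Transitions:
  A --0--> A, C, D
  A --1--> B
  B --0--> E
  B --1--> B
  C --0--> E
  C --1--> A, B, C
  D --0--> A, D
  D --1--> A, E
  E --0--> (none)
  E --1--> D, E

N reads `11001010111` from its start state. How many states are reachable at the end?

5

Start: {E}
read 1: {D, E}
read 1: {A, D, E}
read 0: {A, C, D}
read 0: {A, C, D, E}
read 1: {A, B, C, D, E}
read 0: {A, C, D, E}
read 1: {A, B, C, D, E}
read 0: {A, C, D, E}
read 1: {A, B, C, D, E}
read 1: {A, B, C, D, E}
read 1: {A, B, C, D, E}
Final reachable set {A, B, C, D, E} has 5 states.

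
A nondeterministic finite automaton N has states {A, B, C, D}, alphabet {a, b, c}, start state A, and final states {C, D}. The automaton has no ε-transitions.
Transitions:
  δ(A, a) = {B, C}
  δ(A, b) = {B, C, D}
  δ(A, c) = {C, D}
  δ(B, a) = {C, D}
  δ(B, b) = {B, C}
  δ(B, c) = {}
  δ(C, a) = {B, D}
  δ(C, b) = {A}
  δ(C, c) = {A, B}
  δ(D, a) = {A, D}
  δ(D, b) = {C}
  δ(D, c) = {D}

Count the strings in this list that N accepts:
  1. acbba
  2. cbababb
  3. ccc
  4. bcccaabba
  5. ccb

5

acbba: accepted
cbababb: accepted
ccc: accepted
bcccaabba: accepted
ccb: accepted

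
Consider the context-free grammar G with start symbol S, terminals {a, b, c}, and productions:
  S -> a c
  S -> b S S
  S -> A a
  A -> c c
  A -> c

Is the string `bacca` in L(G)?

yes

S ⇒ bSS ⇒ bacS ⇒ bacAa ⇒ bacca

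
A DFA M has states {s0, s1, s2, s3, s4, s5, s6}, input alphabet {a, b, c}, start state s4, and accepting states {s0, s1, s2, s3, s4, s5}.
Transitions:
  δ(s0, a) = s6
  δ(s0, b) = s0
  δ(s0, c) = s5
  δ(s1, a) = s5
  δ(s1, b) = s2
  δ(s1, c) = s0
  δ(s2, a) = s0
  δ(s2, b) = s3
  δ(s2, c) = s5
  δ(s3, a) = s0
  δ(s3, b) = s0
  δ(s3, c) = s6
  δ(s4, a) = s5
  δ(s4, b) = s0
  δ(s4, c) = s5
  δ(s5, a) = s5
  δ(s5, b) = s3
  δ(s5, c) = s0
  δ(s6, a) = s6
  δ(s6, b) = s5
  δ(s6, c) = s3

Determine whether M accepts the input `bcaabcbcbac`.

accepted

s4 --b--> s0
s0 --c--> s5
s5 --a--> s5
s5 --a--> s5
s5 --b--> s3
s3 --c--> s6
s6 --b--> s5
s5 --c--> s0
s0 --b--> s0
s0 --a--> s6
s6 --c--> s3
End in state s3, which is an accepting state.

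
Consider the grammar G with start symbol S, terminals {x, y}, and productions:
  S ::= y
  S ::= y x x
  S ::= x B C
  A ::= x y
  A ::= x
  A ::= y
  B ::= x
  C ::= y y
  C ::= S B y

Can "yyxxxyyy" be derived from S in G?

no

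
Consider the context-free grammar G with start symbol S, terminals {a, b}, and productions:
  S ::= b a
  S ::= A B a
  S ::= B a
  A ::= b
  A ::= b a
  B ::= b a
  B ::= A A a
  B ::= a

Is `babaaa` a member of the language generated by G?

yes

S ⇒ Ba ⇒ AAaa ⇒ baAaa ⇒ babaaa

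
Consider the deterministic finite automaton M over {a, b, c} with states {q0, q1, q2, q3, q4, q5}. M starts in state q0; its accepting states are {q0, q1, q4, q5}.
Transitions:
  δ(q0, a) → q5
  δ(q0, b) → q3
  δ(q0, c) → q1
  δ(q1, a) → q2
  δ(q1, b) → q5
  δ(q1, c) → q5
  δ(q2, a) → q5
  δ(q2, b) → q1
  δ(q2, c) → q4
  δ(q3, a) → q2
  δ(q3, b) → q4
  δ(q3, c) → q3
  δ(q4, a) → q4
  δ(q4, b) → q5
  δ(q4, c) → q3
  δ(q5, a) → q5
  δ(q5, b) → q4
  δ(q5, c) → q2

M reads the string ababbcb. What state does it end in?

q0 --a--> q5
q5 --b--> q4
q4 --a--> q4
q4 --b--> q5
q5 --b--> q4
q4 --c--> q3
q3 --b--> q4

q4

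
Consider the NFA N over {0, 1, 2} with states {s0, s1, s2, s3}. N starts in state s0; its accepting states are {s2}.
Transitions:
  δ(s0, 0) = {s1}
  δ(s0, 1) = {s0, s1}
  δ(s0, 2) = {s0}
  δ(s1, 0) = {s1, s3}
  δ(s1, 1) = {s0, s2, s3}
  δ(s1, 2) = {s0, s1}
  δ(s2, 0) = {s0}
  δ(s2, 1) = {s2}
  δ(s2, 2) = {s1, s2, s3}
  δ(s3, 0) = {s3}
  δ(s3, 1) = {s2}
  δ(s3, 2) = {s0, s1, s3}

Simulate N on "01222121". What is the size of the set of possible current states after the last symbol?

Start: {s0}
read 0: {s1}
read 1: {s0, s2, s3}
read 2: {s0, s1, s2, s3}
read 2: {s0, s1, s2, s3}
read 2: {s0, s1, s2, s3}
read 1: {s0, s1, s2, s3}
read 2: {s0, s1, s2, s3}
read 1: {s0, s1, s2, s3}
Final reachable set {s0, s1, s2, s3} has 4 states.

4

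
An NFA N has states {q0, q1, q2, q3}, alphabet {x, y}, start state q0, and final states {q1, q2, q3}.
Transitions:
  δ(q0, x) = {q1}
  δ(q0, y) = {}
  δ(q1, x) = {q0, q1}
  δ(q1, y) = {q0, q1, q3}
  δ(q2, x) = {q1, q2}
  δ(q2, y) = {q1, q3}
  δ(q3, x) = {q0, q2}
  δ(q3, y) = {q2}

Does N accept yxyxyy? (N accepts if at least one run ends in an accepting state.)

Start: {q0}
read y: {}
The reachable set is empty and stays empty for the remaining 5 symbols.
Reachable ∩ accepting = {} — empty.

rejected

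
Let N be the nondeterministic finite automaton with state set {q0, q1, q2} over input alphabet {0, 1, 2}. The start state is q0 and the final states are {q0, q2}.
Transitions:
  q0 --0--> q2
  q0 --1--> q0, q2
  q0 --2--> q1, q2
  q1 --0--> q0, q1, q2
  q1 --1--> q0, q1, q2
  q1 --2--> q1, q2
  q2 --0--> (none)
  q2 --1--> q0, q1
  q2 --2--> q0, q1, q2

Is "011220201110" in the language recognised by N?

Start: {q0}
read 0: {q2}
read 1: {q0, q1}
read 1: {q0, q1, q2}
read 2: {q0, q1, q2}
read 2: {q0, q1, q2}
read 0: {q0, q1, q2}
read 2: {q0, q1, q2}
read 0: {q0, q1, q2}
read 1: {q0, q1, q2}
read 1: {q0, q1, q2}
read 1: {q0, q1, q2}
read 0: {q0, q1, q2}
Reachable ∩ accepting = {q0, q2} — nonempty.

accepted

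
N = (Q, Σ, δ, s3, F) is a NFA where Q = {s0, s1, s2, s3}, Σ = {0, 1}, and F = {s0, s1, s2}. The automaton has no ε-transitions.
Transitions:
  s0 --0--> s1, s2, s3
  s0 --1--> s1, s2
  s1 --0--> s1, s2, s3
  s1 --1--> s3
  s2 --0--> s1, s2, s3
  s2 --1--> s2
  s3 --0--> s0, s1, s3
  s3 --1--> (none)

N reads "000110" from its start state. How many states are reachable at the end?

4

Start: {s3}
read 0: {s0, s1, s3}
read 0: {s0, s1, s2, s3}
read 0: {s0, s1, s2, s3}
read 1: {s1, s2, s3}
read 1: {s2, s3}
read 0: {s0, s1, s2, s3}
Final reachable set {s0, s1, s2, s3} has 4 states.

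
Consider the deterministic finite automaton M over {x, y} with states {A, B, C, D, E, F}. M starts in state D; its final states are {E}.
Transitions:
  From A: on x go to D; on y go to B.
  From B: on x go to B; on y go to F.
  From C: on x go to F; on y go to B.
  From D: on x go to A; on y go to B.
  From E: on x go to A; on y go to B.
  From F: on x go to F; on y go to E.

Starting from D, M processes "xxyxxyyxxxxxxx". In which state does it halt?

D --x--> A
A --x--> D
D --y--> B
B --x--> B
B --x--> B
B --y--> F
F --y--> E
E --x--> A
A --x--> D
D --x--> A
A --x--> D
D --x--> A
A --x--> D
D --x--> A

A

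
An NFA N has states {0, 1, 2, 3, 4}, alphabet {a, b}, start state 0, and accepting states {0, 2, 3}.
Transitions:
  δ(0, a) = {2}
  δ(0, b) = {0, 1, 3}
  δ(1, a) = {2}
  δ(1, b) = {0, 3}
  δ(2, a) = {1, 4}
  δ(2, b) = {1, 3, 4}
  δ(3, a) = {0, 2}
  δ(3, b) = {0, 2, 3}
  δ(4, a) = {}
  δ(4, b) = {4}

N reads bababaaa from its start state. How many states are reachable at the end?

Start: {0}
read b: {0, 1, 3}
read a: {0, 2}
read b: {0, 1, 3, 4}
read a: {0, 2}
read b: {0, 1, 3, 4}
read a: {0, 2}
read a: {1, 2, 4}
read a: {1, 2, 4}
Final reachable set {1, 2, 4} has 3 states.

3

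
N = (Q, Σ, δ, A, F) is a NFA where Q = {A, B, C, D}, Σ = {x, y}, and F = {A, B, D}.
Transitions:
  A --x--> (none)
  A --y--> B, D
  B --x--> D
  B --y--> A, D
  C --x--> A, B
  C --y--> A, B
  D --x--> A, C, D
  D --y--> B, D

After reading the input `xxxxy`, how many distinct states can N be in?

Start: {A}
read x: {}
The reachable set is empty and stays empty for the remaining 4 symbols.
Final reachable set {} has 0 states.

0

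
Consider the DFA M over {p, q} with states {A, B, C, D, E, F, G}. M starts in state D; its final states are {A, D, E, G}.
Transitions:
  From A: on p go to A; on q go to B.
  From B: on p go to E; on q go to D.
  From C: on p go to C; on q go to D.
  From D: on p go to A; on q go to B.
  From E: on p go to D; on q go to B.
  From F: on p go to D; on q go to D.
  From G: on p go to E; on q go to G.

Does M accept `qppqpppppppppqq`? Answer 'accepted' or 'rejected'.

D --q--> B
B --p--> E
E --p--> D
D --q--> B
B --p--> E
E --p--> D
D --p--> A
A --p--> A
A --p--> A
A --p--> A
A --p--> A
A --p--> A
A --p--> A
A --q--> B
B --q--> D
End in state D, which is an accepting state.

accepted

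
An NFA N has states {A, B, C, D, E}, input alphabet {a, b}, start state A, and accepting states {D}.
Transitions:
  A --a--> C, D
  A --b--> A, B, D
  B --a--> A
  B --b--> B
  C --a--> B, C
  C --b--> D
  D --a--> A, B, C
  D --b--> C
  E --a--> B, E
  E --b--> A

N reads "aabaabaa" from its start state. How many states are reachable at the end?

4

Start: {A}
read a: {C, D}
read a: {A, B, C}
read b: {A, B, D}
read a: {A, B, C, D}
read a: {A, B, C, D}
read b: {A, B, C, D}
read a: {A, B, C, D}
read a: {A, B, C, D}
Final reachable set {A, B, C, D} has 4 states.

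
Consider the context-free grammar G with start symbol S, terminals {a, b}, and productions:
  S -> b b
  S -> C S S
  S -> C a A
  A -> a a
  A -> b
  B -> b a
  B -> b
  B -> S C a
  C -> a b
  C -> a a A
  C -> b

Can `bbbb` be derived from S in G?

no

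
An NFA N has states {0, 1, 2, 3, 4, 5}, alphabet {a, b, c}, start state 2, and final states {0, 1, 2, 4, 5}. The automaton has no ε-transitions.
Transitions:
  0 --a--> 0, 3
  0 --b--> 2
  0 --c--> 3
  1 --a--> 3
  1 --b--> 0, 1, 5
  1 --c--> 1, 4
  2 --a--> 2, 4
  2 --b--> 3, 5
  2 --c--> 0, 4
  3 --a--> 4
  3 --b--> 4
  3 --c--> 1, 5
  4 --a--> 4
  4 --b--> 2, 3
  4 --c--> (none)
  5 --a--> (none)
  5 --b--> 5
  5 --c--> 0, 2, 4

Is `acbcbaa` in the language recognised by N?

Start: {2}
read a: {2, 4}
read c: {0, 4}
read b: {2, 3}
read c: {0, 1, 4, 5}
read b: {0, 1, 2, 3, 5}
read a: {0, 2, 3, 4}
read a: {0, 2, 3, 4}
Reachable ∩ accepting = {0, 2, 4} — nonempty.

accepted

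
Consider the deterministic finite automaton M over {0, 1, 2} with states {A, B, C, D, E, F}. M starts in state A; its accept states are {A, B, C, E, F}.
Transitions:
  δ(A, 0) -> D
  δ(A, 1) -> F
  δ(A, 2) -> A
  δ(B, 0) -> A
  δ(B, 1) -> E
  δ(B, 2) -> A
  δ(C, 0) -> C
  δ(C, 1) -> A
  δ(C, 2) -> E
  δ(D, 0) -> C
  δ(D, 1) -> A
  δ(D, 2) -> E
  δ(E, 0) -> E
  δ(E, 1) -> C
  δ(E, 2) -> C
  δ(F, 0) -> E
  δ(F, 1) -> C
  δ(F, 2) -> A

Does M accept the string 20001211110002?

accepted

A --2--> A
A --0--> D
D --0--> C
C --0--> C
C --1--> A
A --2--> A
A --1--> F
F --1--> C
C --1--> A
A --1--> F
F --0--> E
E --0--> E
E --0--> E
E --2--> C
End in state C, which is an accepting state.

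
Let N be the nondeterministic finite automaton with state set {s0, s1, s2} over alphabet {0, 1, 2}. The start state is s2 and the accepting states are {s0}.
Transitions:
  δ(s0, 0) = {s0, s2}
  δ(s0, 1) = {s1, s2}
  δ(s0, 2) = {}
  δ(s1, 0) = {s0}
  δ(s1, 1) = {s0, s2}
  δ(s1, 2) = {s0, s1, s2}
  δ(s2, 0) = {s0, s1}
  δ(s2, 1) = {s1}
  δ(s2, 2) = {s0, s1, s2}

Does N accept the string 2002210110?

Start: {s2}
read 2: {s0, s1, s2}
read 0: {s0, s1, s2}
read 0: {s0, s1, s2}
read 2: {s0, s1, s2}
read 2: {s0, s1, s2}
read 1: {s0, s1, s2}
read 0: {s0, s1, s2}
read 1: {s0, s1, s2}
read 1: {s0, s1, s2}
read 0: {s0, s1, s2}
Reachable ∩ accepting = {s0} — nonempty.

accepted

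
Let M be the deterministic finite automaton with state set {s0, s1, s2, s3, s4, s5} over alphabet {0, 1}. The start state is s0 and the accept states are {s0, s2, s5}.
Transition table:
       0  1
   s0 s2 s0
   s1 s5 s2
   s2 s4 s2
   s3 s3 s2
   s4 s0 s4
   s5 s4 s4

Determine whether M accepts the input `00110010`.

s0 --0--> s2
s2 --0--> s4
s4 --1--> s4
s4 --1--> s4
s4 --0--> s0
s0 --0--> s2
s2 --1--> s2
s2 --0--> s4
End in state s4, which is not an accepting state.

rejected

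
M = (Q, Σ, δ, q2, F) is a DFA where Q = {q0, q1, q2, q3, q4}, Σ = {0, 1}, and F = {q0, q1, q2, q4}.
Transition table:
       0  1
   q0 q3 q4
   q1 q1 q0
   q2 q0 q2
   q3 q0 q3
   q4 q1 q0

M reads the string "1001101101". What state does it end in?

q2 --1--> q2
q2 --0--> q0
q0 --0--> q3
q3 --1--> q3
q3 --1--> q3
q3 --0--> q0
q0 --1--> q4
q4 --1--> q0
q0 --0--> q3
q3 --1--> q3

q3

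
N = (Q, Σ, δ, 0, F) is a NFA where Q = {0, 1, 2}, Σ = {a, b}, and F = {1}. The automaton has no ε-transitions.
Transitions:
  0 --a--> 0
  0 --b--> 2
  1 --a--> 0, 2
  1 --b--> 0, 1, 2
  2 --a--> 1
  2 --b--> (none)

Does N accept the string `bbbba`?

rejected

Start: {0}
read b: {2}
read b: {}
The reachable set is empty and stays empty for the remaining 3 symbols.
Reachable ∩ accepting = {} — empty.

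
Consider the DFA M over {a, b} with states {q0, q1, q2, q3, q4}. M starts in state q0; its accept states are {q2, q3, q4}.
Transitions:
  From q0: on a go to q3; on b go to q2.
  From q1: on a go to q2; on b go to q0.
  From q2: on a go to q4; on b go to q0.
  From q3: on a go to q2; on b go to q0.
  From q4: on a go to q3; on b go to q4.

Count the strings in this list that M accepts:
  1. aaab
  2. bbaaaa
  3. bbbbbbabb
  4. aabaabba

aaab: accepted
bbaaaa: accepted
bbbbbbabb: accepted
aabaabba: accepted

4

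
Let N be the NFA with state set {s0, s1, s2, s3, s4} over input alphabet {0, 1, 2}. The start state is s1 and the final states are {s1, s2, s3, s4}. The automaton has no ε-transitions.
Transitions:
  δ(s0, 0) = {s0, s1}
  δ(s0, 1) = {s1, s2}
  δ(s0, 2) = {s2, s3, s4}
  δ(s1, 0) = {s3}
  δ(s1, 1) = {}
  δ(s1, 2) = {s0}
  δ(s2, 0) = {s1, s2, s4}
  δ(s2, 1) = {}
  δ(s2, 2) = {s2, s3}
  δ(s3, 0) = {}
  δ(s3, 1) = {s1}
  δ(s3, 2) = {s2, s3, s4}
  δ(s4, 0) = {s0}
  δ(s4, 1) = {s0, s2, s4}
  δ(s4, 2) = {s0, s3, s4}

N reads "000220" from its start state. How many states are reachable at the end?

0

Start: {s1}
read 0: {s3}
read 0: {}
The reachable set is empty and stays empty for the remaining 4 symbols.
Final reachable set {} has 0 states.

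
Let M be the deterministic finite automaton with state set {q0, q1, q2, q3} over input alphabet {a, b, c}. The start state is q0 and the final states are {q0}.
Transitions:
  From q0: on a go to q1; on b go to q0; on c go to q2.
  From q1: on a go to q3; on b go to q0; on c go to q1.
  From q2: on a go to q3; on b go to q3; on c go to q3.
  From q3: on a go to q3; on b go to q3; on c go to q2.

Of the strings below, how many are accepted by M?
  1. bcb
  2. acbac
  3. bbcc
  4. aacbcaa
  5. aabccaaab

0

bcb: rejected
acbac: rejected
bbcc: rejected
aacbcaa: rejected
aabccaaab: rejected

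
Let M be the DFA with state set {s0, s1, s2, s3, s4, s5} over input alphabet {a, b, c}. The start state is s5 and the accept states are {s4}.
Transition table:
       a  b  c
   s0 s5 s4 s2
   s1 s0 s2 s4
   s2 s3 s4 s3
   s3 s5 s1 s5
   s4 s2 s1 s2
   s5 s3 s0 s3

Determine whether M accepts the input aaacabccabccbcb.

s5 --a--> s3
s3 --a--> s5
s5 --a--> s3
s3 --c--> s5
s5 --a--> s3
s3 --b--> s1
s1 --c--> s4
s4 --c--> s2
s2 --a--> s3
s3 --b--> s1
s1 --c--> s4
s4 --c--> s2
s2 --b--> s4
s4 --c--> s2
s2 --b--> s4
End in state s4, which is an accepting state.

accepted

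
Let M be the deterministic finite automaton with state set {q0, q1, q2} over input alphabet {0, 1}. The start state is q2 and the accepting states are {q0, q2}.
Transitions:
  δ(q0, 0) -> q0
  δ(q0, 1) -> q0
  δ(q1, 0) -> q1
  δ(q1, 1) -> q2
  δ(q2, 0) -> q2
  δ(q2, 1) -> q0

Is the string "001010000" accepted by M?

q2 --0--> q2
q2 --0--> q2
q2 --1--> q0
q0 --0--> q0
q0 --1--> q0
q0 --0--> q0
q0 --0--> q0
q0 --0--> q0
q0 --0--> q0
End in state q0, which is an accepting state.

accepted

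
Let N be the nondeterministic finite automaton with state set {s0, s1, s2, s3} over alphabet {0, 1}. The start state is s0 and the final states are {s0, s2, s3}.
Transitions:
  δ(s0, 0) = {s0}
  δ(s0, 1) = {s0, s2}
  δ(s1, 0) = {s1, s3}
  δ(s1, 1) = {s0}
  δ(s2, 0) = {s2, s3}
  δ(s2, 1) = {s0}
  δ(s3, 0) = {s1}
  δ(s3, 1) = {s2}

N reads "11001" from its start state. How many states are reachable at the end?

2

Start: {s0}
read 1: {s0, s2}
read 1: {s0, s2}
read 0: {s0, s2, s3}
read 0: {s0, s1, s2, s3}
read 1: {s0, s2}
Final reachable set {s0, s2} has 2 states.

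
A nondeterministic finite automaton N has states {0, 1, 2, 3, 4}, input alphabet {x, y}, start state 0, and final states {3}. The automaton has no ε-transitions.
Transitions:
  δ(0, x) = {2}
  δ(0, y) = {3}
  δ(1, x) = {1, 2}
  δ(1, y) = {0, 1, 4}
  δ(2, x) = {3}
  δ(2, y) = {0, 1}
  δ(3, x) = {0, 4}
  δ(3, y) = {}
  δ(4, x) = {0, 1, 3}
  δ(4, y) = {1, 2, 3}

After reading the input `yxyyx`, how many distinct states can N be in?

4

Start: {0}
read y: {3}
read x: {0, 4}
read y: {1, 2, 3}
read y: {0, 1, 4}
read x: {0, 1, 2, 3}
Final reachable set {0, 1, 2, 3} has 4 states.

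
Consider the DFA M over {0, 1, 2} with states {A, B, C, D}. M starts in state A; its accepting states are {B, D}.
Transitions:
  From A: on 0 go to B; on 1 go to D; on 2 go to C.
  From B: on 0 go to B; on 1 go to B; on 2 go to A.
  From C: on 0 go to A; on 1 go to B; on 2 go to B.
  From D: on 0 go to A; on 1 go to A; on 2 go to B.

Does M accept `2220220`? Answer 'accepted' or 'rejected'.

A --2--> C
C --2--> B
B --2--> A
A --0--> B
B --2--> A
A --2--> C
C --0--> A
End in state A, which is not an accepting state.

rejected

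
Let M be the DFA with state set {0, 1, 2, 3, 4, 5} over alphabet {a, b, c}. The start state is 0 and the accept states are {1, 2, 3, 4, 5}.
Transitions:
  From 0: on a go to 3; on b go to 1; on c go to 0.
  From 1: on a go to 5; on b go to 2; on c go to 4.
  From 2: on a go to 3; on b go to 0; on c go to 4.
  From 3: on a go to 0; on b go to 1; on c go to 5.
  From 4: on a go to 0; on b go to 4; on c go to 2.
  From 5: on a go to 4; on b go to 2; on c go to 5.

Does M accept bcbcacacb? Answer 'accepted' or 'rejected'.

0 --b--> 1
1 --c--> 4
4 --b--> 4
4 --c--> 2
2 --a--> 3
3 --c--> 5
5 --a--> 4
4 --c--> 2
2 --b--> 0
End in state 0, which is not an accepting state.

rejected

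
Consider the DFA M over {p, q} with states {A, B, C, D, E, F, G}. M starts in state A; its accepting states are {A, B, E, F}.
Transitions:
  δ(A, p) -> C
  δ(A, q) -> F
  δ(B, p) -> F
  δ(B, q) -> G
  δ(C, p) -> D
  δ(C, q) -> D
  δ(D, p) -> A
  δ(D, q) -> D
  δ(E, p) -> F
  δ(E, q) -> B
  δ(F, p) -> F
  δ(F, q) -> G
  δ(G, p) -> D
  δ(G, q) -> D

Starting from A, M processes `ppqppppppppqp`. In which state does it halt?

A --p--> C
C --p--> D
D --q--> D
D --p--> A
A --p--> C
C --p--> D
D --p--> A
A --p--> C
C --p--> D
D --p--> A
A --p--> C
C --q--> D
D --p--> A

A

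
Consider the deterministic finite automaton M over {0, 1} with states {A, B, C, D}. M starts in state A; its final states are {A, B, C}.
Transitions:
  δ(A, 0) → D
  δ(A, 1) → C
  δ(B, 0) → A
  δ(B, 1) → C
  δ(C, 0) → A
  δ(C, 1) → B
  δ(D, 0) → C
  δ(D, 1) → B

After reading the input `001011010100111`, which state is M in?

B

A --0--> D
D --0--> C
C --1--> B
B --0--> A
A --1--> C
C --1--> B
B --0--> A
A --1--> C
C --0--> A
A --1--> C
C --0--> A
A --0--> D
D --1--> B
B --1--> C
C --1--> B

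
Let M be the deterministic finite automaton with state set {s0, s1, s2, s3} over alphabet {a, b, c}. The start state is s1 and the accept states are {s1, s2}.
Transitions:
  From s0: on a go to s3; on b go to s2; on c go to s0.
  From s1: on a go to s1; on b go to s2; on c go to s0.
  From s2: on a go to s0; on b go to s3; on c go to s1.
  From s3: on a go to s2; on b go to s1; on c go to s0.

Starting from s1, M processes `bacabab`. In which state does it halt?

s2

s1 --b--> s2
s2 --a--> s0
s0 --c--> s0
s0 --a--> s3
s3 --b--> s1
s1 --a--> s1
s1 --b--> s2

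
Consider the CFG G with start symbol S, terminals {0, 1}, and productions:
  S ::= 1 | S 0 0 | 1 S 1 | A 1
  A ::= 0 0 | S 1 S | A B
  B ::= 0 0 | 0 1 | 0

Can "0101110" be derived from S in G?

no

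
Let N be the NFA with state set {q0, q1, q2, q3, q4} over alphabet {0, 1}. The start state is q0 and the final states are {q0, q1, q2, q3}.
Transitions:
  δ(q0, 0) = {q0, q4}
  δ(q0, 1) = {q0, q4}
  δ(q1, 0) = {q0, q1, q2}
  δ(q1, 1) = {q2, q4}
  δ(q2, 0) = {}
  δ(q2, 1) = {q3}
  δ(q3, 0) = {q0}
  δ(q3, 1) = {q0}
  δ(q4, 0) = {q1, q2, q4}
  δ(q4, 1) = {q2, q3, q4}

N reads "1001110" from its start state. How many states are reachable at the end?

4

Start: {q0}
read 1: {q0, q4}
read 0: {q0, q1, q2, q4}
read 0: {q0, q1, q2, q4}
read 1: {q0, q2, q3, q4}
read 1: {q0, q2, q3, q4}
read 1: {q0, q2, q3, q4}
read 0: {q0, q1, q2, q4}
Final reachable set {q0, q1, q2, q4} has 4 states.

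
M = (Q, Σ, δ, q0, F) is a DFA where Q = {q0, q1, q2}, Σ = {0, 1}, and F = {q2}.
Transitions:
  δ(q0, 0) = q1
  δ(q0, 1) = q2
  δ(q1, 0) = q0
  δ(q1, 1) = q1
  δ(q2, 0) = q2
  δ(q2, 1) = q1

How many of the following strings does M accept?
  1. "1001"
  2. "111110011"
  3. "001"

1

"1001": rejected
"111110011": rejected
"001": accepted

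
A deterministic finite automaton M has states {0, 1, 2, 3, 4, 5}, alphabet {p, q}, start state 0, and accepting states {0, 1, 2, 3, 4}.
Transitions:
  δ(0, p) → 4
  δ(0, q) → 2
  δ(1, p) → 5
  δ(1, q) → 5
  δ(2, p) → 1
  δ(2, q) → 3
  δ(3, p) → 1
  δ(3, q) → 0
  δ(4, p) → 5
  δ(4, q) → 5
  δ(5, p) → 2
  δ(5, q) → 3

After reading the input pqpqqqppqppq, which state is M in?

3

0 --p--> 4
4 --q--> 5
5 --p--> 2
2 --q--> 3
3 --q--> 0
0 --q--> 2
2 --p--> 1
1 --p--> 5
5 --q--> 3
3 --p--> 1
1 --p--> 5
5 --q--> 3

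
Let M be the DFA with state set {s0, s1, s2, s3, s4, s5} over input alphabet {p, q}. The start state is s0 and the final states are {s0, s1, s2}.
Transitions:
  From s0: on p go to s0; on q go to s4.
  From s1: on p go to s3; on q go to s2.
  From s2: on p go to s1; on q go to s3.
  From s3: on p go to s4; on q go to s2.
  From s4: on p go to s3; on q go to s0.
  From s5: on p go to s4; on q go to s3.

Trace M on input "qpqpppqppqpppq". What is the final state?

s2

s0 --q--> s4
s4 --p--> s3
s3 --q--> s2
s2 --p--> s1
s1 --p--> s3
s3 --p--> s4
s4 --q--> s0
s0 --p--> s0
s0 --p--> s0
s0 --q--> s4
s4 --p--> s3
s3 --p--> s4
s4 --p--> s3
s3 --q--> s2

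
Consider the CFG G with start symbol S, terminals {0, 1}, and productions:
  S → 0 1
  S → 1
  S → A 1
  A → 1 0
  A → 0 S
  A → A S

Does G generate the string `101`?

yes

S ⇒ A1 ⇒ 101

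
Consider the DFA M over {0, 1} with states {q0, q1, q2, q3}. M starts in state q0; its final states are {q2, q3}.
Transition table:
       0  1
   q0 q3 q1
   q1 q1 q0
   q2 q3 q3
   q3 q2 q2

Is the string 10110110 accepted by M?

rejected

q0 --1--> q1
q1 --0--> q1
q1 --1--> q0
q0 --1--> q1
q1 --0--> q1
q1 --1--> q0
q0 --1--> q1
q1 --0--> q1
End in state q1, which is not an accepting state.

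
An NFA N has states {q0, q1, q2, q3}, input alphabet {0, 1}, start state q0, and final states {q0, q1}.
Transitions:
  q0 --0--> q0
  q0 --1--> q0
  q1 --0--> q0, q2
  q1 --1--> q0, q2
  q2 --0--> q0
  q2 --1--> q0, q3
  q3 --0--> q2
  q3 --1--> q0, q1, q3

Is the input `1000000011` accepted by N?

Start: {q0}
read 1: {q0}
read 0: {q0}
read 0: {q0}
read 0: {q0}
read 0: {q0}
read 0: {q0}
read 0: {q0}
read 0: {q0}
read 1: {q0}
read 1: {q0}
Reachable ∩ accepting = {q0} — nonempty.

accepted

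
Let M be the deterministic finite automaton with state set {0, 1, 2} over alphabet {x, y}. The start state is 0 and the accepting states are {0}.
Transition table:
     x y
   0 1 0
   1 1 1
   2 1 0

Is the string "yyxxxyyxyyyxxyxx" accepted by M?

rejected

0 --y--> 0
0 --y--> 0
0 --x--> 1
1 --x--> 1
1 --x--> 1
1 --y--> 1
1 --y--> 1
1 --x--> 1
1 --y--> 1
1 --y--> 1
1 --y--> 1
1 --x--> 1
1 --x--> 1
1 --y--> 1
1 --x--> 1
1 --x--> 1
End in state 1, which is not an accepting state.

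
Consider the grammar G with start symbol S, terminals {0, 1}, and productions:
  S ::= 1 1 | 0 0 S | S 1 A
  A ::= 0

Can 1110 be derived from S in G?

yes

S ⇒ S1A ⇒ 111A ⇒ 1110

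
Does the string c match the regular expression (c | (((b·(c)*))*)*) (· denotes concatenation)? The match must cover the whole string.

The left alternative c matches c.

yes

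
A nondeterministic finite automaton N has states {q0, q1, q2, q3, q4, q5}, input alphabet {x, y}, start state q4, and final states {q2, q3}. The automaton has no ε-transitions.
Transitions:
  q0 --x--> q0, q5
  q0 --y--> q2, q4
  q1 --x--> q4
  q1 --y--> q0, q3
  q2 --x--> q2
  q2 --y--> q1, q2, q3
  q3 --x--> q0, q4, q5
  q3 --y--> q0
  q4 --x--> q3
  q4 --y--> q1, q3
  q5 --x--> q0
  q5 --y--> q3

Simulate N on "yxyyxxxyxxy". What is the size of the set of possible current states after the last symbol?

Start: {q4}
read y: {q1, q3}
read x: {q0, q4, q5}
read y: {q1, q2, q3, q4}
read y: {q0, q1, q2, q3}
read x: {q0, q2, q4, q5}
read x: {q0, q2, q3, q5}
read x: {q0, q2, q4, q5}
read y: {q1, q2, q3, q4}
read x: {q0, q2, q3, q4, q5}
read x: {q0, q2, q3, q4, q5}
read y: {q0, q1, q2, q3, q4}
Final reachable set {q0, q1, q2, q3, q4} has 5 states.

5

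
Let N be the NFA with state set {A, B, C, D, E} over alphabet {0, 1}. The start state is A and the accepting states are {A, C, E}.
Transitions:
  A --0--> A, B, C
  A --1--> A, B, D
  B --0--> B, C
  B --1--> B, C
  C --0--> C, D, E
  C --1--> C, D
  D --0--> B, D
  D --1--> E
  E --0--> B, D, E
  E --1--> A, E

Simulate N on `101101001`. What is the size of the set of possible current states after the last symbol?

5

Start: {A}
read 1: {A, B, D}
read 0: {A, B, C, D}
read 1: {A, B, C, D, E}
read 1: {A, B, C, D, E}
read 0: {A, B, C, D, E}
read 1: {A, B, C, D, E}
read 0: {A, B, C, D, E}
read 0: {A, B, C, D, E}
read 1: {A, B, C, D, E}
Final reachable set {A, B, C, D, E} has 5 states.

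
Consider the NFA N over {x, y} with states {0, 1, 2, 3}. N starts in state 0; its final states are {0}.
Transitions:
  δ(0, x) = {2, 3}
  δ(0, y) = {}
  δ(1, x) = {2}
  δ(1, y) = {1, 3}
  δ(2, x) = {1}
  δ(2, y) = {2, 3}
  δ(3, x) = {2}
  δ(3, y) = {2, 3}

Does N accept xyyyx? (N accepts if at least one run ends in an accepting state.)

Start: {0}
read x: {2, 3}
read y: {2, 3}
read y: {2, 3}
read y: {2, 3}
read x: {1, 2}
Reachable ∩ accepting = {} — empty.

rejected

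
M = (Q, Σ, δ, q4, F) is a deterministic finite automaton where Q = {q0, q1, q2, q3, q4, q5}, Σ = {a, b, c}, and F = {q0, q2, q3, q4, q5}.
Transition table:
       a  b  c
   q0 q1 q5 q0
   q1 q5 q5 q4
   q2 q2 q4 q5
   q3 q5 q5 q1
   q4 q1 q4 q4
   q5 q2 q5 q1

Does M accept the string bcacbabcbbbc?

rejected

q4 --b--> q4
q4 --c--> q4
q4 --a--> q1
q1 --c--> q4
q4 --b--> q4
q4 --a--> q1
q1 --b--> q5
q5 --c--> q1
q1 --b--> q5
q5 --b--> q5
q5 --b--> q5
q5 --c--> q1
End in state q1, which is not an accepting state.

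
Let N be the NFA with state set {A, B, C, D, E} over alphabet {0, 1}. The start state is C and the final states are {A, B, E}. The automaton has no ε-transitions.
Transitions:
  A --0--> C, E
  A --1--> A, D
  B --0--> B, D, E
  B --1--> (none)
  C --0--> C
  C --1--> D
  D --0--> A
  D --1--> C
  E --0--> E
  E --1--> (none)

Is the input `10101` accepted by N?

Start: {C}
read 1: {D}
read 0: {A}
read 1: {A, D}
read 0: {A, C, E}
read 1: {A, D}
Reachable ∩ accepting = {A} — nonempty.

accepted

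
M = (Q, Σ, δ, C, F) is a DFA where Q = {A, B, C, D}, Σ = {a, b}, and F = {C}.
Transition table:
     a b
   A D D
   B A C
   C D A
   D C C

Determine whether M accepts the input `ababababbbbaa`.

accepted

C --a--> D
D --b--> C
C --a--> D
D --b--> C
C --a--> D
D --b--> C
C --a--> D
D --b--> C
C --b--> A
A --b--> D
D --b--> C
C --a--> D
D --a--> C
End in state C, which is an accepting state.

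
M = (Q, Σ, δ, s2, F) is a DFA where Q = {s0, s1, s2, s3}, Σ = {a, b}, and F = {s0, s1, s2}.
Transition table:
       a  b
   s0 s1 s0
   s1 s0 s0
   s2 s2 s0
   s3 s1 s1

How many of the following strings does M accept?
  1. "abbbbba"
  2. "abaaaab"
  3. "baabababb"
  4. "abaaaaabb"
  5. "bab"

"abbbbba": accepted
"abaaaab": accepted
"baabababb": accepted
"abaaaaabb": accepted
"bab": accepted

5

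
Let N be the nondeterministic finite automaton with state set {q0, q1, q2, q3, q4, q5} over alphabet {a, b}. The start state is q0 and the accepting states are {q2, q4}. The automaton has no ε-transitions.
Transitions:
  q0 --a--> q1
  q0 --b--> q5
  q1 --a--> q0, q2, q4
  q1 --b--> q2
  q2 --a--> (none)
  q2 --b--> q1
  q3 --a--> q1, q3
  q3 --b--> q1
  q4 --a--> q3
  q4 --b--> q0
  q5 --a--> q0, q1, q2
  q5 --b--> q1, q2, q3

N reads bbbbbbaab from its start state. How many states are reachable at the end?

2

Start: {q0}
read b: {q5}
read b: {q1, q2, q3}
read b: {q1, q2}
read b: {q1, q2}
read b: {q1, q2}
read b: {q1, q2}
read a: {q0, q2, q4}
read a: {q1, q3}
read b: {q1, q2}
Final reachable set {q1, q2} has 2 states.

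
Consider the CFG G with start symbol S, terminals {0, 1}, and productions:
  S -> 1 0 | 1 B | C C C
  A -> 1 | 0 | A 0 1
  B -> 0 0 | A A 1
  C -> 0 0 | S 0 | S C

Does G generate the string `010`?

no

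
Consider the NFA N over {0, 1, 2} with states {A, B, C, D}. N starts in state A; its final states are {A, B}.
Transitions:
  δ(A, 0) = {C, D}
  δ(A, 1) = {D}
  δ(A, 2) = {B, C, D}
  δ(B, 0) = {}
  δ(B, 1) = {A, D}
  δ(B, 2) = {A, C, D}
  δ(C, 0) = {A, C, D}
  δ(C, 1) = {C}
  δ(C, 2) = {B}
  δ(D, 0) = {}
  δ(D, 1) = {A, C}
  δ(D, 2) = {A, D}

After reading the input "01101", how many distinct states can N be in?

Start: {A}
read 0: {C, D}
read 1: {A, C}
read 1: {C, D}
read 0: {A, C, D}
read 1: {A, C, D}
Final reachable set {A, C, D} has 3 states.

3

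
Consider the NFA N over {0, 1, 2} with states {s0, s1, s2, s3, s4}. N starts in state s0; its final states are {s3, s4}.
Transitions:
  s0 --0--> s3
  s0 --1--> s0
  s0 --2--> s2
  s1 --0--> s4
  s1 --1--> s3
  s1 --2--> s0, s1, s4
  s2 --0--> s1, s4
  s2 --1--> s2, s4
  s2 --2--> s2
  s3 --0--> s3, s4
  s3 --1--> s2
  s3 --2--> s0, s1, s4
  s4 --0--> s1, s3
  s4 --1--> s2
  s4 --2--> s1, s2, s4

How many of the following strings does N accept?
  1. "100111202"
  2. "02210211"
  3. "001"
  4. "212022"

3

"100111202": accepted
"02210211": accepted
"001": rejected
"212022": accepted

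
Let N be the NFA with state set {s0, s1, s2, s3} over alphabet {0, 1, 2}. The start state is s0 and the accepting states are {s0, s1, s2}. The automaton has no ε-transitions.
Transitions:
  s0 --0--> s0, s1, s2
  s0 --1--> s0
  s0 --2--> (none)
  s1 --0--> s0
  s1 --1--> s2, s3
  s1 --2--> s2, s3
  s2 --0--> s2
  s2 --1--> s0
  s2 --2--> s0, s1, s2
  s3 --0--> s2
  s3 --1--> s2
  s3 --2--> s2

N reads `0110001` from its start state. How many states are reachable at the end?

Start: {s0}
read 0: {s0, s1, s2}
read 1: {s0, s2, s3}
read 1: {s0, s2}
read 0: {s0, s1, s2}
read 0: {s0, s1, s2}
read 0: {s0, s1, s2}
read 1: {s0, s2, s3}
Final reachable set {s0, s2, s3} has 3 states.

3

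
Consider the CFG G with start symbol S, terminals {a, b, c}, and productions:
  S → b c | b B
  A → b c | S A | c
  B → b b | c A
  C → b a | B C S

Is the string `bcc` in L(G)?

yes

S ⇒ bB ⇒ bcA ⇒ bcc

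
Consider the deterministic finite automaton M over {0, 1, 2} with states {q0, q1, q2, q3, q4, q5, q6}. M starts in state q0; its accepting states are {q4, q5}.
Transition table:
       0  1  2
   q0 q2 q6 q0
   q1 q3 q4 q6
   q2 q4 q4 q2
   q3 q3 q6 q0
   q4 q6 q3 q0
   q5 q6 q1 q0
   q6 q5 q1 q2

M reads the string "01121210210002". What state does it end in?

q2

q0 --0--> q2
q2 --1--> q4
q4 --1--> q3
q3 --2--> q0
q0 --1--> q6
q6 --2--> q2
q2 --1--> q4
q4 --0--> q6
q6 --2--> q2
q2 --1--> q4
q4 --0--> q6
q6 --0--> q5
q5 --0--> q6
q6 --2--> q2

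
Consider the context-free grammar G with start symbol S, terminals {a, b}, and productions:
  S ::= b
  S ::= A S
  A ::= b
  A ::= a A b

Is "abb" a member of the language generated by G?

no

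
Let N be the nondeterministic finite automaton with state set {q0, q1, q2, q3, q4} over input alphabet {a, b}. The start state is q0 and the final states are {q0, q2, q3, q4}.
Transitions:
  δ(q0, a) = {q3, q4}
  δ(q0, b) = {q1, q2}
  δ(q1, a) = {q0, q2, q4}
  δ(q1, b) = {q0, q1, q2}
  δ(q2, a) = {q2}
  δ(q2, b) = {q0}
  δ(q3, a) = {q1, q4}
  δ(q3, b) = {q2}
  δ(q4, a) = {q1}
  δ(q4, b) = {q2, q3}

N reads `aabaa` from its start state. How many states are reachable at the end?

Start: {q0}
read a: {q3, q4}
read a: {q1, q4}
read b: {q0, q1, q2, q3}
read a: {q0, q1, q2, q3, q4}
read a: {q0, q1, q2, q3, q4}
Final reachable set {q0, q1, q2, q3, q4} has 5 states.

5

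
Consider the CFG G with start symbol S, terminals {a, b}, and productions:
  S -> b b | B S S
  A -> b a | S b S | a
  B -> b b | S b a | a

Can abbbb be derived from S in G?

yes

S ⇒ BSS ⇒ aSS ⇒ abbS ⇒ abbbb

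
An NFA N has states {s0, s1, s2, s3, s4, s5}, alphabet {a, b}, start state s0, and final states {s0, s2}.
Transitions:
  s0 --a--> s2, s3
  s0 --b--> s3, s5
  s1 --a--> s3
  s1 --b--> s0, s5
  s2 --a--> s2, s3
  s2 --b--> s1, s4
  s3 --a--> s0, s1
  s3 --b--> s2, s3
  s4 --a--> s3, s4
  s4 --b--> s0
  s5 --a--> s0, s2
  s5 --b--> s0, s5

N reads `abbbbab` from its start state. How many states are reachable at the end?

6

Start: {s0}
read a: {s2, s3}
read b: {s1, s2, s3, s4}
read b: {s0, s1, s2, s3, s4, s5}
read b: {s0, s1, s2, s3, s4, s5}
read b: {s0, s1, s2, s3, s4, s5}
read a: {s0, s1, s2, s3, s4}
read b: {s0, s1, s2, s3, s4, s5}
Final reachable set {s0, s1, s2, s3, s4, s5} has 6 states.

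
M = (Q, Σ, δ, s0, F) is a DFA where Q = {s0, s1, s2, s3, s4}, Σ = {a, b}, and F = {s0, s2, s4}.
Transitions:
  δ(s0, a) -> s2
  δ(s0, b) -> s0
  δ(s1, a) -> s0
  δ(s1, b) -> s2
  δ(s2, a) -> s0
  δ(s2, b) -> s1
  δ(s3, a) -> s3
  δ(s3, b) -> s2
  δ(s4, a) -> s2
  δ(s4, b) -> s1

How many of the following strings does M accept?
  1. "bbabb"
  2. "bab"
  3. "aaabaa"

2

"bbabb": accepted
"bab": rejected
"aaabaa": accepted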